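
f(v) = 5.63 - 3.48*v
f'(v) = -3.48000000000000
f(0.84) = 2.71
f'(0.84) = -3.48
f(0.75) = 3.02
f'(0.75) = -3.48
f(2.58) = -3.35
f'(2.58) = -3.48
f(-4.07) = 19.79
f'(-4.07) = -3.48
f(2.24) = -2.17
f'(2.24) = -3.48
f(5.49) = -13.48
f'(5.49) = -3.48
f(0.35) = 4.41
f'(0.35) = -3.48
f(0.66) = 3.33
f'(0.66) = -3.48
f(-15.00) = 57.83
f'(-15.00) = -3.48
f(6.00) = -15.25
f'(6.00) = -3.48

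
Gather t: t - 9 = t - 9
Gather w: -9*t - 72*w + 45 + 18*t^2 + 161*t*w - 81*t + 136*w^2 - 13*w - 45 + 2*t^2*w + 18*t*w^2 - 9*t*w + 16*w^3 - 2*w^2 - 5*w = 18*t^2 - 90*t + 16*w^3 + w^2*(18*t + 134) + w*(2*t^2 + 152*t - 90)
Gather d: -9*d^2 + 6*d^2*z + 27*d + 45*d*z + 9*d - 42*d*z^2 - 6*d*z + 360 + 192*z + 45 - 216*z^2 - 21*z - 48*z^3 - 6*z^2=d^2*(6*z - 9) + d*(-42*z^2 + 39*z + 36) - 48*z^3 - 222*z^2 + 171*z + 405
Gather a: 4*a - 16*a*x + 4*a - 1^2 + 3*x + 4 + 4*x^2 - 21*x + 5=a*(8 - 16*x) + 4*x^2 - 18*x + 8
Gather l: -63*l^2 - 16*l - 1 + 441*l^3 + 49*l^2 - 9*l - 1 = 441*l^3 - 14*l^2 - 25*l - 2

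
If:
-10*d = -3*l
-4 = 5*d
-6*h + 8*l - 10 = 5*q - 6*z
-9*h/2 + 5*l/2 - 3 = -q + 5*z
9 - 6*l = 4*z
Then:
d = -4/5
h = -2381/342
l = -8/3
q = 1093/114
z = 25/4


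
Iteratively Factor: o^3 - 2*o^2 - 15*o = (o)*(o^2 - 2*o - 15) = o*(o - 5)*(o + 3)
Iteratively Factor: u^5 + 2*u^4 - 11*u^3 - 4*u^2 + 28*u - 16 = (u - 2)*(u^4 + 4*u^3 - 3*u^2 - 10*u + 8) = (u - 2)*(u - 1)*(u^3 + 5*u^2 + 2*u - 8) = (u - 2)*(u - 1)*(u + 2)*(u^2 + 3*u - 4) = (u - 2)*(u - 1)^2*(u + 2)*(u + 4)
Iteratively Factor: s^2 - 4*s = (s - 4)*(s)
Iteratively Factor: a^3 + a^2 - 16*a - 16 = (a - 4)*(a^2 + 5*a + 4) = (a - 4)*(a + 4)*(a + 1)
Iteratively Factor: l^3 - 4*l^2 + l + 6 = (l - 2)*(l^2 - 2*l - 3) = (l - 2)*(l + 1)*(l - 3)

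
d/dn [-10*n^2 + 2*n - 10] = 2 - 20*n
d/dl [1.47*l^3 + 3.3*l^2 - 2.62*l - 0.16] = 4.41*l^2 + 6.6*l - 2.62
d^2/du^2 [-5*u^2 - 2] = -10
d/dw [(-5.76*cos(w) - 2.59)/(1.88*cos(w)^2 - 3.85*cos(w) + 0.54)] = (-10.8288*cos(w)^2 - 9.7384*cos(w) + 13.0819)*sin(w)/(3.5344*cos(w)^4 - 14.476*cos(w)^3 + 16.8529*cos(w)^2 - 4.158*cos(w) + 0.2916)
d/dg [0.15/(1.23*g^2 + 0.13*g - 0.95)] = (-0.369*g - 0.0195)/(1.23*g^2 + 0.13*g - 0.95)^2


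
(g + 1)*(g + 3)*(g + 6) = g^3 + 10*g^2 + 27*g + 18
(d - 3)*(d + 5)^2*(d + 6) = d^4 + 13*d^3 + 37*d^2 - 105*d - 450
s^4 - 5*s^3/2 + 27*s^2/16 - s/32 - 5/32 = (s - 5/4)*(s - 1)*(s - 1/2)*(s + 1/4)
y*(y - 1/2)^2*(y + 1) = y^4 - 3*y^2/4 + y/4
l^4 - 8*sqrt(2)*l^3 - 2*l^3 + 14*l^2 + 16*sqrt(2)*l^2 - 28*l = l*(l - 2)*(l - 7*sqrt(2))*(l - sqrt(2))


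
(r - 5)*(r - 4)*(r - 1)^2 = r^4 - 11*r^3 + 39*r^2 - 49*r + 20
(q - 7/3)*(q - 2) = q^2 - 13*q/3 + 14/3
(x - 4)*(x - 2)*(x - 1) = x^3 - 7*x^2 + 14*x - 8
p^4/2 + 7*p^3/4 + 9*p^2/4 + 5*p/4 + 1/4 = (p/2 + 1/2)*(p + 1/2)*(p + 1)^2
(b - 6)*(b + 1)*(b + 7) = b^3 + 2*b^2 - 41*b - 42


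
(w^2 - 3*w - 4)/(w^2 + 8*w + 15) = (w^2 - 3*w - 4)/(w^2 + 8*w + 15)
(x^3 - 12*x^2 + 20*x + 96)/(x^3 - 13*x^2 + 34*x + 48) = (x + 2)/(x + 1)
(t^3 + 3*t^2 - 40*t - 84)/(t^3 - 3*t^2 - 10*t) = (t^2 + t - 42)/(t*(t - 5))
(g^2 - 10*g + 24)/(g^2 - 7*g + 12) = (g - 6)/(g - 3)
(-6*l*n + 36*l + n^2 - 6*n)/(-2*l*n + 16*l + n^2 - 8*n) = (6*l*n - 36*l - n^2 + 6*n)/(2*l*n - 16*l - n^2 + 8*n)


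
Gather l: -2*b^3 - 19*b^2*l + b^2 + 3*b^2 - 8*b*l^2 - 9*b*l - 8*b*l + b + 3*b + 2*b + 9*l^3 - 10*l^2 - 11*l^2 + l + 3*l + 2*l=-2*b^3 + 4*b^2 + 6*b + 9*l^3 + l^2*(-8*b - 21) + l*(-19*b^2 - 17*b + 6)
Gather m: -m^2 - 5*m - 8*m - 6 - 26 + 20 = -m^2 - 13*m - 12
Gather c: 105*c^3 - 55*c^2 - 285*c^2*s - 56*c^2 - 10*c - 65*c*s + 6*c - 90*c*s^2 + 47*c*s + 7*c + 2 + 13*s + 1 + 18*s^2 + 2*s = 105*c^3 + c^2*(-285*s - 111) + c*(-90*s^2 - 18*s + 3) + 18*s^2 + 15*s + 3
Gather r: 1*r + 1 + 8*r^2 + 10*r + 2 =8*r^2 + 11*r + 3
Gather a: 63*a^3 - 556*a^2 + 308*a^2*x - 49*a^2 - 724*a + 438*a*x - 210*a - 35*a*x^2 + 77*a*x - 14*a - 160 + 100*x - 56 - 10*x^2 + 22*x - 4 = 63*a^3 + a^2*(308*x - 605) + a*(-35*x^2 + 515*x - 948) - 10*x^2 + 122*x - 220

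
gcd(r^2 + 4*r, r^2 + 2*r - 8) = r + 4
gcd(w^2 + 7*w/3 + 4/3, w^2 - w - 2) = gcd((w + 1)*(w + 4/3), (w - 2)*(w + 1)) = w + 1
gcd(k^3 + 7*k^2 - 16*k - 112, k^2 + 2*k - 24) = k - 4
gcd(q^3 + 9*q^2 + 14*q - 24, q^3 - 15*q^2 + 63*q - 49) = q - 1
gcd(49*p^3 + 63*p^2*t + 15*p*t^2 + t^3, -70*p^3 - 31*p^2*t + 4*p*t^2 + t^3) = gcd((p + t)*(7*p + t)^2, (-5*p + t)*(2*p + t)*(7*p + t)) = 7*p + t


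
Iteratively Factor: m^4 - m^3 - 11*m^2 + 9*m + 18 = (m - 3)*(m^3 + 2*m^2 - 5*m - 6) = (m - 3)*(m + 3)*(m^2 - m - 2) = (m - 3)*(m - 2)*(m + 3)*(m + 1)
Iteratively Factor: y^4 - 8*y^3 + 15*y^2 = (y - 5)*(y^3 - 3*y^2) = y*(y - 5)*(y^2 - 3*y) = y*(y - 5)*(y - 3)*(y)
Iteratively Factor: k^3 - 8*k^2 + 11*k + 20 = (k - 5)*(k^2 - 3*k - 4) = (k - 5)*(k - 4)*(k + 1)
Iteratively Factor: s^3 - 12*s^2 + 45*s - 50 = (s - 5)*(s^2 - 7*s + 10) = (s - 5)^2*(s - 2)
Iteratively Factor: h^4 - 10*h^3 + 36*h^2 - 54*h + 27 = (h - 1)*(h^3 - 9*h^2 + 27*h - 27) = (h - 3)*(h - 1)*(h^2 - 6*h + 9) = (h - 3)^2*(h - 1)*(h - 3)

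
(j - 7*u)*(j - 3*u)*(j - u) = j^3 - 11*j^2*u + 31*j*u^2 - 21*u^3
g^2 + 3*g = g*(g + 3)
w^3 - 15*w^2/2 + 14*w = w*(w - 4)*(w - 7/2)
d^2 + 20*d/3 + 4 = (d + 2/3)*(d + 6)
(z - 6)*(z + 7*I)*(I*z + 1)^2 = -z^4 + 6*z^3 - 5*I*z^3 - 13*z^2 + 30*I*z^2 + 78*z + 7*I*z - 42*I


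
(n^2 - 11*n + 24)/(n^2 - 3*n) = (n - 8)/n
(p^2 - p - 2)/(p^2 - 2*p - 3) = (p - 2)/(p - 3)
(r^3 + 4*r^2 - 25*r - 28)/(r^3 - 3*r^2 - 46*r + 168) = (r + 1)/(r - 6)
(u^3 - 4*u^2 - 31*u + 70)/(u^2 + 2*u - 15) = (u^2 - 9*u + 14)/(u - 3)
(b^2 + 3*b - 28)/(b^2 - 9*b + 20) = (b + 7)/(b - 5)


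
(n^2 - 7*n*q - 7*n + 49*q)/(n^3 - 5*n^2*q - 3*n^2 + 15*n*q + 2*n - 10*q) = (n^2 - 7*n*q - 7*n + 49*q)/(n^3 - 5*n^2*q - 3*n^2 + 15*n*q + 2*n - 10*q)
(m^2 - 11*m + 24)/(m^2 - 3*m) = (m - 8)/m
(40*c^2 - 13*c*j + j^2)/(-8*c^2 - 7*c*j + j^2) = (-5*c + j)/(c + j)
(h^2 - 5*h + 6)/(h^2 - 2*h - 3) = (h - 2)/(h + 1)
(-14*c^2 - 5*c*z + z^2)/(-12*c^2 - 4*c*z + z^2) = (-7*c + z)/(-6*c + z)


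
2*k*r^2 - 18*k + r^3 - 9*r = (2*k + r)*(r - 3)*(r + 3)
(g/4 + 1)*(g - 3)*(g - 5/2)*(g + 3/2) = g^4/4 - 67*g^2/16 + 33*g/16 + 45/4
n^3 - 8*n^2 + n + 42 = (n - 7)*(n - 3)*(n + 2)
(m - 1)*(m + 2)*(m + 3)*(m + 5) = m^4 + 9*m^3 + 21*m^2 - m - 30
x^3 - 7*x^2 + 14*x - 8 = (x - 4)*(x - 2)*(x - 1)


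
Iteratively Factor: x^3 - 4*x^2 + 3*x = (x)*(x^2 - 4*x + 3) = x*(x - 1)*(x - 3)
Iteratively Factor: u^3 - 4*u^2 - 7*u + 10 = (u - 5)*(u^2 + u - 2) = (u - 5)*(u - 1)*(u + 2)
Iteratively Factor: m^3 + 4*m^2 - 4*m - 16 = (m + 4)*(m^2 - 4) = (m - 2)*(m + 4)*(m + 2)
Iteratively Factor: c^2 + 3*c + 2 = (c + 1)*(c + 2)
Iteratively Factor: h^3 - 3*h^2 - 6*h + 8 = (h + 2)*(h^2 - 5*h + 4) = (h - 4)*(h + 2)*(h - 1)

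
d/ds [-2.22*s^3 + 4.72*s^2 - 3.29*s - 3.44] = -6.66*s^2 + 9.44*s - 3.29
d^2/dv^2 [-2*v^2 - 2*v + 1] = -4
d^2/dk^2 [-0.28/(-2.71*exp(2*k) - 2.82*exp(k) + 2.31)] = (-(3.0352*exp(k) + 0.7896)*(2.71*exp(2*k) + 2.82*exp(k) - 2.31) + 0.28*(5.42*exp(k) + 2.82)*(10.84*exp(k) + 5.64)*exp(k))*exp(k)/(2.71*exp(2*k) + 2.82*exp(k) - 2.31)^3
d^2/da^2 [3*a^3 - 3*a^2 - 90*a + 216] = 18*a - 6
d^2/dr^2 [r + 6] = 0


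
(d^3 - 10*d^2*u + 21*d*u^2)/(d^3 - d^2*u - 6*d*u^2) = (d - 7*u)/(d + 2*u)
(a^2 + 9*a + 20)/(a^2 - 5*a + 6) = (a^2 + 9*a + 20)/(a^2 - 5*a + 6)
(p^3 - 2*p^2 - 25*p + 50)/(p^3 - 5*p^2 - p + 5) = (p^2 + 3*p - 10)/(p^2 - 1)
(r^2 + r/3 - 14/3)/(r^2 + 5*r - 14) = (r + 7/3)/(r + 7)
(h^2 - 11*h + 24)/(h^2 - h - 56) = (h - 3)/(h + 7)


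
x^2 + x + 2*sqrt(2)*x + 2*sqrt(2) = (x + 1)*(x + 2*sqrt(2))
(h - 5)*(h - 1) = h^2 - 6*h + 5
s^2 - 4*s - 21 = (s - 7)*(s + 3)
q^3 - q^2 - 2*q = q*(q - 2)*(q + 1)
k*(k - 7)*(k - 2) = k^3 - 9*k^2 + 14*k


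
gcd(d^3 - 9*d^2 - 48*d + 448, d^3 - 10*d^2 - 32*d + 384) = d^2 - 16*d + 64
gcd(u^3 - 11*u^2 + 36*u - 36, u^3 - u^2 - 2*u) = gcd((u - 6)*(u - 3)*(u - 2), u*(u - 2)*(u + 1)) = u - 2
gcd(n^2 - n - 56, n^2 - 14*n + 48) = n - 8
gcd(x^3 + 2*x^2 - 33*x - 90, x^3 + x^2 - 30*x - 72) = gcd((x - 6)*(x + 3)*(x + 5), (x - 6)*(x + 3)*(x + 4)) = x^2 - 3*x - 18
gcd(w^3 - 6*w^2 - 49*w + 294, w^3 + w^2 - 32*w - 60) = w - 6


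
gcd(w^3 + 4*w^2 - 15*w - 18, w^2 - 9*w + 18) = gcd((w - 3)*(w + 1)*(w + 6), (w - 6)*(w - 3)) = w - 3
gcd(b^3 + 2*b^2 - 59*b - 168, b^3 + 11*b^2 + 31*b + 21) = b^2 + 10*b + 21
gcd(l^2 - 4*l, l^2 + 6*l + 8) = 1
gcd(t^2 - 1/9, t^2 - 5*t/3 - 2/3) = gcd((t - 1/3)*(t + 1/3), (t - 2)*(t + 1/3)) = t + 1/3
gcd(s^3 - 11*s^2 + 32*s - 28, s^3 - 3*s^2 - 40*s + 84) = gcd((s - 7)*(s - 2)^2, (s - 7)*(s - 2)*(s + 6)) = s^2 - 9*s + 14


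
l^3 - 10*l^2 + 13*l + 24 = (l - 8)*(l - 3)*(l + 1)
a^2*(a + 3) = a^3 + 3*a^2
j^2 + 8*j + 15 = (j + 3)*(j + 5)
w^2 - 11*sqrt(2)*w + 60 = (w - 6*sqrt(2))*(w - 5*sqrt(2))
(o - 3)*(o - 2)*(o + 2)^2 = o^4 - o^3 - 10*o^2 + 4*o + 24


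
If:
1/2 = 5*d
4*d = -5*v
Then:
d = 1/10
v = -2/25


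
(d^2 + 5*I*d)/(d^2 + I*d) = (d + 5*I)/(d + I)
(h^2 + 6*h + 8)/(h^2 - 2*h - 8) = (h + 4)/(h - 4)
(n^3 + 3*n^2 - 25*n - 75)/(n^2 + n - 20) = (n^2 - 2*n - 15)/(n - 4)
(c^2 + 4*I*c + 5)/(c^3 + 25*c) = (c - I)/(c*(c - 5*I))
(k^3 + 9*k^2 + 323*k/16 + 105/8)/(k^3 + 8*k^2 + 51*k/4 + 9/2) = (16*k^2 + 48*k + 35)/(4*(4*k^2 + 8*k + 3))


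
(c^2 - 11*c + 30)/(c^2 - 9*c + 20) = (c - 6)/(c - 4)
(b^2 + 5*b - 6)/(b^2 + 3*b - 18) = (b - 1)/(b - 3)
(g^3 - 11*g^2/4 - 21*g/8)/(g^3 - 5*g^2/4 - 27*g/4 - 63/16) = 2*g/(2*g + 3)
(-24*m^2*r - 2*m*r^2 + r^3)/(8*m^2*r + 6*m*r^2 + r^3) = (-6*m + r)/(2*m + r)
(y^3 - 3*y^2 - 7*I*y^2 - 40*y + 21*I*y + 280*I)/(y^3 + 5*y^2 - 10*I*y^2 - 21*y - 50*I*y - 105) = (y - 8)/(y - 3*I)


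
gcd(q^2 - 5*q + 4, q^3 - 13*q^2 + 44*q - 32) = q^2 - 5*q + 4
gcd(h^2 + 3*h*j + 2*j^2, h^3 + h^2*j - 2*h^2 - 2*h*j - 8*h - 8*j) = h + j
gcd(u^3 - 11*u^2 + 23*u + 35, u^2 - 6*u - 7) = u^2 - 6*u - 7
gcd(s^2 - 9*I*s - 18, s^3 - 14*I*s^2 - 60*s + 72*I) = s - 6*I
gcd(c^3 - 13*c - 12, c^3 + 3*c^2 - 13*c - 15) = c + 1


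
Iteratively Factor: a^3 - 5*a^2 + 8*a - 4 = (a - 2)*(a^2 - 3*a + 2) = (a - 2)*(a - 1)*(a - 2)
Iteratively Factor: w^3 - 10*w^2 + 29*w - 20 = (w - 4)*(w^2 - 6*w + 5) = (w - 5)*(w - 4)*(w - 1)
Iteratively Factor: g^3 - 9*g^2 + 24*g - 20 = (g - 2)*(g^2 - 7*g + 10) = (g - 2)^2*(g - 5)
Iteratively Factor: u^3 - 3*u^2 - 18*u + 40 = (u - 2)*(u^2 - u - 20) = (u - 5)*(u - 2)*(u + 4)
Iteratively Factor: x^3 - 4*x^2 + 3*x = (x)*(x^2 - 4*x + 3) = x*(x - 3)*(x - 1)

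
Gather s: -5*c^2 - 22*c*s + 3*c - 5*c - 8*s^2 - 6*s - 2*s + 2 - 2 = -5*c^2 - 2*c - 8*s^2 + s*(-22*c - 8)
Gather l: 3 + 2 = 5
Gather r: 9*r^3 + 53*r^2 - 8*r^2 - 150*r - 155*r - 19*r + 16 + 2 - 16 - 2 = 9*r^3 + 45*r^2 - 324*r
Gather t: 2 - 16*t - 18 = -16*t - 16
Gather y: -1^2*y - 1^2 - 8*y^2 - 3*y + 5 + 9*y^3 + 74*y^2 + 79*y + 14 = 9*y^3 + 66*y^2 + 75*y + 18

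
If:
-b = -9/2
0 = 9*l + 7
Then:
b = 9/2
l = -7/9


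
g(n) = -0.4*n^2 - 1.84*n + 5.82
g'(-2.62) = 0.26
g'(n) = -0.8*n - 1.84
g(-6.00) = 2.46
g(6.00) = -19.62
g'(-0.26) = -1.63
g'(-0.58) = -1.38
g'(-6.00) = 2.96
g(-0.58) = 6.75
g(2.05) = 0.37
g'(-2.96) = 0.53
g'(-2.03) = -0.22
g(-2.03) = 7.91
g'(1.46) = -3.01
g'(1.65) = -3.16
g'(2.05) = -3.48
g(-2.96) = 7.76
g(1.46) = 2.28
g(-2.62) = 7.90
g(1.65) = 1.70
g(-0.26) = 6.27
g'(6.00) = -6.64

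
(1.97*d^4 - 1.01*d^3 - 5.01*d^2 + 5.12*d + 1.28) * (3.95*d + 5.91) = 7.7815*d^5 + 7.6532*d^4 - 25.7586*d^3 - 9.3851*d^2 + 35.3152*d + 7.5648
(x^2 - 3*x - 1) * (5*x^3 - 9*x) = 5*x^5 - 15*x^4 - 14*x^3 + 27*x^2 + 9*x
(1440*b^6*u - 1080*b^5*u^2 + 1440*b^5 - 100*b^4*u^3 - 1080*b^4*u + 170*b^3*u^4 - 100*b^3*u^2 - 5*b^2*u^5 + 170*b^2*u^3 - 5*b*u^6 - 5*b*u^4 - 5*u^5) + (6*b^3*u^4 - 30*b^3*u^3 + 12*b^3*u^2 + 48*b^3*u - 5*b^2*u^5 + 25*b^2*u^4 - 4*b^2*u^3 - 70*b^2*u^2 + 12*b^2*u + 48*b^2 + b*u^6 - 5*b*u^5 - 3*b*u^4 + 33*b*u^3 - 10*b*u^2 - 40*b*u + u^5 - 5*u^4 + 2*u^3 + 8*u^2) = 1440*b^6*u - 1080*b^5*u^2 + 1440*b^5 - 100*b^4*u^3 - 1080*b^4*u + 176*b^3*u^4 - 30*b^3*u^3 - 88*b^3*u^2 + 48*b^3*u - 10*b^2*u^5 + 25*b^2*u^4 + 166*b^2*u^3 - 70*b^2*u^2 + 12*b^2*u + 48*b^2 - 4*b*u^6 - 5*b*u^5 - 8*b*u^4 + 33*b*u^3 - 10*b*u^2 - 40*b*u - 4*u^5 - 5*u^4 + 2*u^3 + 8*u^2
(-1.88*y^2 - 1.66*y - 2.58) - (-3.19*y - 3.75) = -1.88*y^2 + 1.53*y + 1.17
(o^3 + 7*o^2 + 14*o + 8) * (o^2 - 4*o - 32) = o^5 + 3*o^4 - 46*o^3 - 272*o^2 - 480*o - 256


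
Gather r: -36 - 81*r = -81*r - 36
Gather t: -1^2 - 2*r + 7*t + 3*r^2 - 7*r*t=3*r^2 - 2*r + t*(7 - 7*r) - 1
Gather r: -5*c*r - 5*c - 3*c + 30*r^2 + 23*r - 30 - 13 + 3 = -8*c + 30*r^2 + r*(23 - 5*c) - 40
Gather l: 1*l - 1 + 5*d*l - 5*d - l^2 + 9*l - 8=-5*d - l^2 + l*(5*d + 10) - 9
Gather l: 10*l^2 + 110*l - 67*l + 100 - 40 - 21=10*l^2 + 43*l + 39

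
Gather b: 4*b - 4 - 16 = 4*b - 20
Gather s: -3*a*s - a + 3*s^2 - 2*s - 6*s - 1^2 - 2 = -a + 3*s^2 + s*(-3*a - 8) - 3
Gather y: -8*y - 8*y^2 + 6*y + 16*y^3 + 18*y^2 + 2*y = 16*y^3 + 10*y^2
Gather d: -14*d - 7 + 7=-14*d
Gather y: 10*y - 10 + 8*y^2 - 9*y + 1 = 8*y^2 + y - 9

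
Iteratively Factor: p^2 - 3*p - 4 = (p - 4)*(p + 1)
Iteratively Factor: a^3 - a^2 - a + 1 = (a - 1)*(a^2 - 1) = (a - 1)^2*(a + 1)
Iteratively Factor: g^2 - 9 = (g - 3)*(g + 3)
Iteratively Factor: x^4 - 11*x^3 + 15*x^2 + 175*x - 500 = (x - 5)*(x^3 - 6*x^2 - 15*x + 100) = (x - 5)^2*(x^2 - x - 20) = (x - 5)^3*(x + 4)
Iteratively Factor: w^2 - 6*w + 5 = (w - 1)*(w - 5)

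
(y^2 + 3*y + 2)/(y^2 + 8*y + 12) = (y + 1)/(y + 6)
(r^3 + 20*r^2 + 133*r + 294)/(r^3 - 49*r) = (r^2 + 13*r + 42)/(r*(r - 7))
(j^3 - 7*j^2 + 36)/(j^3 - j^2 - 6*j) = (j - 6)/j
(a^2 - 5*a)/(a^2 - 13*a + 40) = a/(a - 8)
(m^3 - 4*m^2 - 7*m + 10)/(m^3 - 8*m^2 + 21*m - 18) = (m^3 - 4*m^2 - 7*m + 10)/(m^3 - 8*m^2 + 21*m - 18)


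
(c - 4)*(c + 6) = c^2 + 2*c - 24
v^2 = v^2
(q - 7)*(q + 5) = q^2 - 2*q - 35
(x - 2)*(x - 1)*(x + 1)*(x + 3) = x^4 + x^3 - 7*x^2 - x + 6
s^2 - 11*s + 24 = (s - 8)*(s - 3)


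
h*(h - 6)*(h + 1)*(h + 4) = h^4 - h^3 - 26*h^2 - 24*h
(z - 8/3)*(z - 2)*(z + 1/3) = z^3 - 13*z^2/3 + 34*z/9 + 16/9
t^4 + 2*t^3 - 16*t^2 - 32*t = t*(t - 4)*(t + 2)*(t + 4)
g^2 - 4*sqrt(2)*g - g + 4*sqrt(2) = (g - 1)*(g - 4*sqrt(2))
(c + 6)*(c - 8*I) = c^2 + 6*c - 8*I*c - 48*I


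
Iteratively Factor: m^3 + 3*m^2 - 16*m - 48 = (m + 4)*(m^2 - m - 12) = (m - 4)*(m + 4)*(m + 3)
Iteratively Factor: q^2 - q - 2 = (q + 1)*(q - 2)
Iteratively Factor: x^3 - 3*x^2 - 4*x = (x + 1)*(x^2 - 4*x) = x*(x + 1)*(x - 4)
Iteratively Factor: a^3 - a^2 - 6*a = (a)*(a^2 - a - 6) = a*(a + 2)*(a - 3)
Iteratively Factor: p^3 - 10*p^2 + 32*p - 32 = (p - 2)*(p^2 - 8*p + 16) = (p - 4)*(p - 2)*(p - 4)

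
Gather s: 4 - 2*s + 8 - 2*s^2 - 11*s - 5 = -2*s^2 - 13*s + 7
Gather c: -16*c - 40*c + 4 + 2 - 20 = -56*c - 14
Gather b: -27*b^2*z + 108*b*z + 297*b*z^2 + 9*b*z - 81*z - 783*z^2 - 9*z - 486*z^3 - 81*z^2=-27*b^2*z + b*(297*z^2 + 117*z) - 486*z^3 - 864*z^2 - 90*z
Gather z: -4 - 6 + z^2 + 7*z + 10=z^2 + 7*z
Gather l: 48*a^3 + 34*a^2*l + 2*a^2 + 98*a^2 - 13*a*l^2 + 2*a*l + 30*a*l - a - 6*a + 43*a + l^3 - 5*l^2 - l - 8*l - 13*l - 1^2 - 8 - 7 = 48*a^3 + 100*a^2 + 36*a + l^3 + l^2*(-13*a - 5) + l*(34*a^2 + 32*a - 22) - 16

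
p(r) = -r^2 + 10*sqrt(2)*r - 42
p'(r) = -2*r + 10*sqrt(2)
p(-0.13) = -43.86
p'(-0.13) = 14.40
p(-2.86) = -90.63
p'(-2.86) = 19.86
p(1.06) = -28.13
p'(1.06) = 12.02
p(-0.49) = -49.17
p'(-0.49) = 15.12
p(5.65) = 5.98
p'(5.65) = 2.84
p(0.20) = -39.21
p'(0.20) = 13.74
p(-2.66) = -86.69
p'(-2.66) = 19.46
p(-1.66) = -68.23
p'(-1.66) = 17.46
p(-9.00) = -250.28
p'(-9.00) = 32.14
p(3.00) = -8.57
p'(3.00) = 8.14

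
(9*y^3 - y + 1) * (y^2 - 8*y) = 9*y^5 - 72*y^4 - y^3 + 9*y^2 - 8*y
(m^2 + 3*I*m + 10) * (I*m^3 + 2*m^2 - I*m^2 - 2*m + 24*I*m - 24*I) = I*m^5 - m^4 - I*m^4 + m^3 + 40*I*m^3 - 52*m^2 - 40*I*m^2 + 52*m + 240*I*m - 240*I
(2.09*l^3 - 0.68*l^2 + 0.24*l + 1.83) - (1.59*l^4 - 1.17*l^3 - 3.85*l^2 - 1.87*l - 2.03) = -1.59*l^4 + 3.26*l^3 + 3.17*l^2 + 2.11*l + 3.86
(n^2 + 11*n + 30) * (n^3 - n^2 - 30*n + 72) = n^5 + 10*n^4 - 11*n^3 - 288*n^2 - 108*n + 2160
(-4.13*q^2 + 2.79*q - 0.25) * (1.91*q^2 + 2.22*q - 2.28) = -7.8883*q^4 - 3.8397*q^3 + 15.1327*q^2 - 6.9162*q + 0.57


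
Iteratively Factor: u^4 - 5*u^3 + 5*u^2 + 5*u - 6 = (u - 1)*(u^3 - 4*u^2 + u + 6) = (u - 1)*(u + 1)*(u^2 - 5*u + 6) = (u - 2)*(u - 1)*(u + 1)*(u - 3)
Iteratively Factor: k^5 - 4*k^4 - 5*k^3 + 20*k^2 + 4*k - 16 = (k + 1)*(k^4 - 5*k^3 + 20*k - 16) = (k - 4)*(k + 1)*(k^3 - k^2 - 4*k + 4) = (k - 4)*(k - 1)*(k + 1)*(k^2 - 4) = (k - 4)*(k - 1)*(k + 1)*(k + 2)*(k - 2)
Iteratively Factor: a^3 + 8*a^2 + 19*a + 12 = (a + 3)*(a^2 + 5*a + 4) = (a + 1)*(a + 3)*(a + 4)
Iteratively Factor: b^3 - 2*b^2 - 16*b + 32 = (b - 4)*(b^2 + 2*b - 8) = (b - 4)*(b - 2)*(b + 4)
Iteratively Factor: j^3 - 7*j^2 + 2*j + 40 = (j - 5)*(j^2 - 2*j - 8) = (j - 5)*(j - 4)*(j + 2)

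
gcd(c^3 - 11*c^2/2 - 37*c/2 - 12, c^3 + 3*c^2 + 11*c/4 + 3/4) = c^2 + 5*c/2 + 3/2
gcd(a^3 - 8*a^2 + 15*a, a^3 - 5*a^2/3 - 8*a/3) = a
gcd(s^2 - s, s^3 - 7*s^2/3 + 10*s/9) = s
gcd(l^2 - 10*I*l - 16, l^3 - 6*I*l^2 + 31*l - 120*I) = l - 8*I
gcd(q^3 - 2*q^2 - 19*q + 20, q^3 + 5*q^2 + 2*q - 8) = q^2 + 3*q - 4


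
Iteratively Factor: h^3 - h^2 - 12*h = (h + 3)*(h^2 - 4*h) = (h - 4)*(h + 3)*(h)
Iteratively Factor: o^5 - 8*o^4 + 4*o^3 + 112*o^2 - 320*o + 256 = (o - 4)*(o^4 - 4*o^3 - 12*o^2 + 64*o - 64) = (o - 4)^2*(o^3 - 12*o + 16) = (o - 4)^2*(o - 2)*(o^2 + 2*o - 8) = (o - 4)^2*(o - 2)*(o + 4)*(o - 2)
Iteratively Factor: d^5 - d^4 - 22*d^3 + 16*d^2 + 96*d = (d + 4)*(d^4 - 5*d^3 - 2*d^2 + 24*d) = (d - 4)*(d + 4)*(d^3 - d^2 - 6*d) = (d - 4)*(d - 3)*(d + 4)*(d^2 + 2*d) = (d - 4)*(d - 3)*(d + 2)*(d + 4)*(d)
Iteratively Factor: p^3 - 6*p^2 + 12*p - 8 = (p - 2)*(p^2 - 4*p + 4) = (p - 2)^2*(p - 2)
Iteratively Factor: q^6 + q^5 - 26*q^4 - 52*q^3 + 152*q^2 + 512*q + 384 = (q + 2)*(q^5 - q^4 - 24*q^3 - 4*q^2 + 160*q + 192) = (q - 4)*(q + 2)*(q^4 + 3*q^3 - 12*q^2 - 52*q - 48) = (q - 4)^2*(q + 2)*(q^3 + 7*q^2 + 16*q + 12) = (q - 4)^2*(q + 2)*(q + 3)*(q^2 + 4*q + 4) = (q - 4)^2*(q + 2)^2*(q + 3)*(q + 2)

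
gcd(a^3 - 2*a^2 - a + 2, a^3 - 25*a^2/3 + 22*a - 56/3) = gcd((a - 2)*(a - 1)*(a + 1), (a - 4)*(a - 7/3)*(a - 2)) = a - 2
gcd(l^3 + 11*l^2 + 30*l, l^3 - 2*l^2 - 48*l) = l^2 + 6*l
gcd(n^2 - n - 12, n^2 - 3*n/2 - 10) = n - 4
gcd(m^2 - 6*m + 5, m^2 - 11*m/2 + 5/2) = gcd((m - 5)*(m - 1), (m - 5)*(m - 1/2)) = m - 5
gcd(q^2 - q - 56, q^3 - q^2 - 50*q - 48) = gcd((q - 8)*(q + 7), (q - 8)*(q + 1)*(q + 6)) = q - 8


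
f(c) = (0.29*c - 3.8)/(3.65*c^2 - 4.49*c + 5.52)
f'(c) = (4.49 - 7.3*c)*(0.29*c - 3.8)/(3.65*c^2 - 4.49*c + 5.52)^2 + 0.29/(3.65*c^2 - 4.49*c + 5.52) = (-1.0585*c^2 + 27.74*c - 15.4612)/(13.3225*c^4 - 32.777*c^3 + 60.4561*c^2 - 49.5696*c + 30.4704)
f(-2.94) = -0.09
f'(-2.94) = -0.04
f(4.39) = -0.05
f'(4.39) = 0.03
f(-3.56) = -0.07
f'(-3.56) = -0.03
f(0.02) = -0.70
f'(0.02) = -0.51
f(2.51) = -0.18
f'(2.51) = 0.16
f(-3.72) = -0.07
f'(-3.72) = -0.03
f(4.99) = -0.03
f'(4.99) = 0.02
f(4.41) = -0.04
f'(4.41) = 0.03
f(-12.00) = -0.01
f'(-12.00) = -0.00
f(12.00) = -0.00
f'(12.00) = 0.00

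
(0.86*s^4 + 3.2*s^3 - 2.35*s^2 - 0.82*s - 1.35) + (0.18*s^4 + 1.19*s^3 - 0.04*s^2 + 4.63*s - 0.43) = 1.04*s^4 + 4.39*s^3 - 2.39*s^2 + 3.81*s - 1.78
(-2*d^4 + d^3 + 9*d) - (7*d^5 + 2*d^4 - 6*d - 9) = -7*d^5 - 4*d^4 + d^3 + 15*d + 9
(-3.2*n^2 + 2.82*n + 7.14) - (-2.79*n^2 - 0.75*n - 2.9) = -0.41*n^2 + 3.57*n + 10.04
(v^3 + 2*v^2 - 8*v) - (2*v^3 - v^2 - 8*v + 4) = -v^3 + 3*v^2 - 4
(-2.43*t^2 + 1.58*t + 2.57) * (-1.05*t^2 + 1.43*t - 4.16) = 2.5515*t^4 - 5.1339*t^3 + 9.6697*t^2 - 2.8977*t - 10.6912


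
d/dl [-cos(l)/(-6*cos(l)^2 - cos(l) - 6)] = -6*sin(l)^3/(6*cos(l)^2 + cos(l) + 6)^2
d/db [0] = 0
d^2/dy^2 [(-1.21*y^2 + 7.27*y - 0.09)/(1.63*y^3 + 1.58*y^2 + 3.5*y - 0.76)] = (-6.429698*y^6 + 115.893978*y^5 + 150.887796*y^4 - 57.964292*y^3 + 94.926348*y^2 + 48.723744*y + 34.857464)/(4.330747*y^9 + 12.593706*y^8 + 40.104846*y^7 + 51.96998*y^6 + 74.370876*y^5 + 26.358408*y^4 + 20.482664*y^3 - 25.192176*y^2 + 6.0648*y - 0.438976)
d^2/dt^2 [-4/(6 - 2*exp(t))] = 2*(exp(t) + 3)*exp(t)/(exp(t) - 3)^3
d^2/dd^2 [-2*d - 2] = 0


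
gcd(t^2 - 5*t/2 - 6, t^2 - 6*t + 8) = t - 4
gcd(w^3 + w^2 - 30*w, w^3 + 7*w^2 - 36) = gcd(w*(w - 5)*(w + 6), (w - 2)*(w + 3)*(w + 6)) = w + 6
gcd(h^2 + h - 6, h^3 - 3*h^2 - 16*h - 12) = 1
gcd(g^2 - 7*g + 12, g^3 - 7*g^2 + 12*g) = g^2 - 7*g + 12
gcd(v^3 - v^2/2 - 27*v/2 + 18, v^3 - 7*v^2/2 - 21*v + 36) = v^2 + 5*v/2 - 6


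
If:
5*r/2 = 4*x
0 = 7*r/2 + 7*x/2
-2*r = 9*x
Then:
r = 0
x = 0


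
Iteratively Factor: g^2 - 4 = (g + 2)*(g - 2)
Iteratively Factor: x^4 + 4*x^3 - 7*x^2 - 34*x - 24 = (x + 2)*(x^3 + 2*x^2 - 11*x - 12) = (x - 3)*(x + 2)*(x^2 + 5*x + 4) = (x - 3)*(x + 2)*(x + 4)*(x + 1)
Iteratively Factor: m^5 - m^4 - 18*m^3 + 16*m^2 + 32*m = (m - 2)*(m^4 + m^3 - 16*m^2 - 16*m) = (m - 2)*(m + 4)*(m^3 - 3*m^2 - 4*m) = (m - 2)*(m + 1)*(m + 4)*(m^2 - 4*m) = (m - 4)*(m - 2)*(m + 1)*(m + 4)*(m)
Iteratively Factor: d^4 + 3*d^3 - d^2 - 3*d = (d + 3)*(d^3 - d) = (d - 1)*(d + 3)*(d^2 + d) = d*(d - 1)*(d + 3)*(d + 1)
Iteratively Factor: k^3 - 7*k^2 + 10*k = (k - 5)*(k^2 - 2*k) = (k - 5)*(k - 2)*(k)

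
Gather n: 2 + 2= 4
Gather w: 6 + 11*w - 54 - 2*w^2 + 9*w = -2*w^2 + 20*w - 48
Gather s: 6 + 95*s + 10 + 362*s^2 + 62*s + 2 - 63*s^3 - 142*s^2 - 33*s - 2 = -63*s^3 + 220*s^2 + 124*s + 16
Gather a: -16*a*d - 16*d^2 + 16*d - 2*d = -16*a*d - 16*d^2 + 14*d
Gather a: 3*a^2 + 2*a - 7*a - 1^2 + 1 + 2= 3*a^2 - 5*a + 2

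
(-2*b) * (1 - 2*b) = 4*b^2 - 2*b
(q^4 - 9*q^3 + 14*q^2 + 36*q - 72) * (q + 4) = q^5 - 5*q^4 - 22*q^3 + 92*q^2 + 72*q - 288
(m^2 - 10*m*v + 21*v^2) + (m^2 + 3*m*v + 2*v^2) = 2*m^2 - 7*m*v + 23*v^2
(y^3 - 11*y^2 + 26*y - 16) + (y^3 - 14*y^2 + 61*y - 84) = 2*y^3 - 25*y^2 + 87*y - 100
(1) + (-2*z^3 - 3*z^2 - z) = -2*z^3 - 3*z^2 - z + 1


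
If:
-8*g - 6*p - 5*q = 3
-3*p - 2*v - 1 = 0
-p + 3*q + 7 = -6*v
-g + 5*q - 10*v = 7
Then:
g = -241/828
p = 73/276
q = -187/414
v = -165/184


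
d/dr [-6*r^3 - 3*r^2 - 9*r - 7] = -18*r^2 - 6*r - 9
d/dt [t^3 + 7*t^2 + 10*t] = 3*t^2 + 14*t + 10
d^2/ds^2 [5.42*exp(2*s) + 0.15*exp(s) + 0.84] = (21.68*exp(s) + 0.15)*exp(s)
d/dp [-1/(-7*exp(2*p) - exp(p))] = (-14*exp(p) - 1)*exp(-p)/(7*exp(p) + 1)^2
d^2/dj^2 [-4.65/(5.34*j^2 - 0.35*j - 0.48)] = (-265.19508*j^2 + 17.3817*j + 4.65*(10.68*j - 0.35)*(21.36*j - 0.7) + 23.83776)/(-5.34*j^2 + 0.35*j + 0.48)^3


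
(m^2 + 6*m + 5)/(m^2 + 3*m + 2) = (m + 5)/(m + 2)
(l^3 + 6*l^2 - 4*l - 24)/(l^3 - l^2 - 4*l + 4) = (l + 6)/(l - 1)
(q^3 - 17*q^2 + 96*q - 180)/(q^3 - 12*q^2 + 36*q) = (q - 5)/q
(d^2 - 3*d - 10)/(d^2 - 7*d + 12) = (d^2 - 3*d - 10)/(d^2 - 7*d + 12)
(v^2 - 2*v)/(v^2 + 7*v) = (v - 2)/(v + 7)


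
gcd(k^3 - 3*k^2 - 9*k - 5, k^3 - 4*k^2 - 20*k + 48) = 1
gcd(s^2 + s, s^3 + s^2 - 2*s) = s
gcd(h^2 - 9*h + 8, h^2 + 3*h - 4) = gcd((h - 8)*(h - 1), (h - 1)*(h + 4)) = h - 1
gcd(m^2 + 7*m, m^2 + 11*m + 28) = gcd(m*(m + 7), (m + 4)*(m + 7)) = m + 7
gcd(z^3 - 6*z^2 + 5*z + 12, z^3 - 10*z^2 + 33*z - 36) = z^2 - 7*z + 12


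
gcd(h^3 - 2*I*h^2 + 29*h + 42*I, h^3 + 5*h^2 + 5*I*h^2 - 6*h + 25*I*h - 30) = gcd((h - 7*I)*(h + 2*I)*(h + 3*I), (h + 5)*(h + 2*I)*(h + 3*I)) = h^2 + 5*I*h - 6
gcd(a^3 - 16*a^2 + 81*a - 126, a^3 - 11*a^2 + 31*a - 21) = a^2 - 10*a + 21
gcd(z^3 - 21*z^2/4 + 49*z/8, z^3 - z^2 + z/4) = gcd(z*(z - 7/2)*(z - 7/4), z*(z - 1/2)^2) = z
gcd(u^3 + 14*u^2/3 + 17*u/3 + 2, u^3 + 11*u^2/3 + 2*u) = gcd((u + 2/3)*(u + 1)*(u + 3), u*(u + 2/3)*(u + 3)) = u^2 + 11*u/3 + 2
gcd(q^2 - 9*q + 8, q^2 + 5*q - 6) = q - 1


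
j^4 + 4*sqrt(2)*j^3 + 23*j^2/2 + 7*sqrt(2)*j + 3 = (j + sqrt(2)/2)*(j + sqrt(2))^2*(j + 3*sqrt(2)/2)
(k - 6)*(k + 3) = k^2 - 3*k - 18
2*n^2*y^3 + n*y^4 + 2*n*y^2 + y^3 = y^2*(2*n + y)*(n*y + 1)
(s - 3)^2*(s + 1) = s^3 - 5*s^2 + 3*s + 9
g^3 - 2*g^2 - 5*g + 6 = (g - 3)*(g - 1)*(g + 2)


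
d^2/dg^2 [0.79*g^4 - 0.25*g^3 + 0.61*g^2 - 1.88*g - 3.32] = 9.48*g^2 - 1.5*g + 1.22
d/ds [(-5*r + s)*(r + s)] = -4*r + 2*s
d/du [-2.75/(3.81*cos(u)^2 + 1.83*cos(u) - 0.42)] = -(20.955*cos(u) + 5.0325)*sin(u)/(3.81*cos(u)^2 + 1.83*cos(u) - 0.42)^2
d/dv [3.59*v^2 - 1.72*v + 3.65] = 7.18*v - 1.72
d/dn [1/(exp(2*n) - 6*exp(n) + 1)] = 2*(3 - exp(n))*exp(n)/(exp(2*n) - 6*exp(n) + 1)^2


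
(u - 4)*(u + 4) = u^2 - 16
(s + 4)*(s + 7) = s^2 + 11*s + 28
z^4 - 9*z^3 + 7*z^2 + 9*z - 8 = (z - 8)*(z - 1)^2*(z + 1)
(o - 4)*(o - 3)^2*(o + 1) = o^4 - 9*o^3 + 23*o^2 - 3*o - 36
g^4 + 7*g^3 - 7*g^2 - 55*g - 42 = (g - 3)*(g + 1)*(g + 2)*(g + 7)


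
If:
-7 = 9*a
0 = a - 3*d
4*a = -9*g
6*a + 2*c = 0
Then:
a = -7/9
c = 7/3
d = -7/27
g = 28/81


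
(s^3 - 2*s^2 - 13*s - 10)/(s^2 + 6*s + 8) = (s^2 - 4*s - 5)/(s + 4)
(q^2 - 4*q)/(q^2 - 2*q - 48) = q*(4 - q)/(-q^2 + 2*q + 48)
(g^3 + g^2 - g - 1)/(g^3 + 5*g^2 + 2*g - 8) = (g^2 + 2*g + 1)/(g^2 + 6*g + 8)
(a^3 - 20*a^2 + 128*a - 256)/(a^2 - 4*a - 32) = (a^2 - 12*a + 32)/(a + 4)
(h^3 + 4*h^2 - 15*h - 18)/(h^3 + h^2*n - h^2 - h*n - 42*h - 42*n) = (h^2 - 2*h - 3)/(h^2 + h*n - 7*h - 7*n)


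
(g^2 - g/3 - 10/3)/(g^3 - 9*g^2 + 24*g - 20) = (g + 5/3)/(g^2 - 7*g + 10)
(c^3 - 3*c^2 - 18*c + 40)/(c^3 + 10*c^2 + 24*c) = (c^2 - 7*c + 10)/(c*(c + 6))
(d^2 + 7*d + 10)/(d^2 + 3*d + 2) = (d + 5)/(d + 1)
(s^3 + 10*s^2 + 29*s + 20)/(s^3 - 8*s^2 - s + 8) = (s^2 + 9*s + 20)/(s^2 - 9*s + 8)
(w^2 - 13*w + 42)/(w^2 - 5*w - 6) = (w - 7)/(w + 1)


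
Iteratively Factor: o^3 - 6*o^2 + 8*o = (o)*(o^2 - 6*o + 8) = o*(o - 2)*(o - 4)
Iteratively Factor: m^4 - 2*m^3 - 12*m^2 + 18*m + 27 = (m - 3)*(m^3 + m^2 - 9*m - 9) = (m - 3)^2*(m^2 + 4*m + 3) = (m - 3)^2*(m + 3)*(m + 1)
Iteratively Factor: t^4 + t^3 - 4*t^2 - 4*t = (t)*(t^3 + t^2 - 4*t - 4) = t*(t - 2)*(t^2 + 3*t + 2) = t*(t - 2)*(t + 1)*(t + 2)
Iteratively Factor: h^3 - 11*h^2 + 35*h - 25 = (h - 5)*(h^2 - 6*h + 5) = (h - 5)*(h - 1)*(h - 5)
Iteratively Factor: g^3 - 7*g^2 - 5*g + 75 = (g - 5)*(g^2 - 2*g - 15) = (g - 5)*(g + 3)*(g - 5)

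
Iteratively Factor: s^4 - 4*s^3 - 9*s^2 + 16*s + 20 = (s + 2)*(s^3 - 6*s^2 + 3*s + 10) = (s - 2)*(s + 2)*(s^2 - 4*s - 5) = (s - 5)*(s - 2)*(s + 2)*(s + 1)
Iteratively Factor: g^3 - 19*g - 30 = (g - 5)*(g^2 + 5*g + 6) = (g - 5)*(g + 2)*(g + 3)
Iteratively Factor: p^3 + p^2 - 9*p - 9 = (p + 1)*(p^2 - 9) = (p - 3)*(p + 1)*(p + 3)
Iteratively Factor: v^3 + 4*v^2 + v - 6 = (v - 1)*(v^2 + 5*v + 6) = (v - 1)*(v + 2)*(v + 3)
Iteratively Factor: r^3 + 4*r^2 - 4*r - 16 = (r - 2)*(r^2 + 6*r + 8) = (r - 2)*(r + 2)*(r + 4)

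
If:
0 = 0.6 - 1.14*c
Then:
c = 0.53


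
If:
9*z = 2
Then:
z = 2/9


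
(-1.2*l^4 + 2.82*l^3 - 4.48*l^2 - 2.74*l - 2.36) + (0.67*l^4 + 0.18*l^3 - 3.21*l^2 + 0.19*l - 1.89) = -0.53*l^4 + 3.0*l^3 - 7.69*l^2 - 2.55*l - 4.25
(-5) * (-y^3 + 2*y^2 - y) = 5*y^3 - 10*y^2 + 5*y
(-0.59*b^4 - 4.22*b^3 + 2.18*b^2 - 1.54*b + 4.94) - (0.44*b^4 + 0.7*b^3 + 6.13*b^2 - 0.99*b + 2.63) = -1.03*b^4 - 4.92*b^3 - 3.95*b^2 - 0.55*b + 2.31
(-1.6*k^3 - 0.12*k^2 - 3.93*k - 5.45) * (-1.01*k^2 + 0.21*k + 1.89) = 1.616*k^5 - 0.2148*k^4 + 0.9201*k^3 + 4.4524*k^2 - 8.5722*k - 10.3005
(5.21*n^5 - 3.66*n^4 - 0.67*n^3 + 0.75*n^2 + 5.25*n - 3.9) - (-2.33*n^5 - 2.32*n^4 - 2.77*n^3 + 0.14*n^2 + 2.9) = 7.54*n^5 - 1.34*n^4 + 2.1*n^3 + 0.61*n^2 + 5.25*n - 6.8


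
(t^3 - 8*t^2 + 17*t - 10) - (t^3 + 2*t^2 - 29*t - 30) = -10*t^2 + 46*t + 20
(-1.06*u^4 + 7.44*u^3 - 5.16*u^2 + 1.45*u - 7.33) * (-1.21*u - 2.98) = 1.2826*u^5 - 5.8436*u^4 - 15.9276*u^3 + 13.6223*u^2 + 4.5483*u + 21.8434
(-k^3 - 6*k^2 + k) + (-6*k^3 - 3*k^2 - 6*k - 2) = -7*k^3 - 9*k^2 - 5*k - 2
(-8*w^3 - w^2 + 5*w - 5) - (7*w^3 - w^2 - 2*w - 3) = -15*w^3 + 7*w - 2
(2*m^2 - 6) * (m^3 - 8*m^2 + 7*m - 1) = 2*m^5 - 16*m^4 + 8*m^3 + 46*m^2 - 42*m + 6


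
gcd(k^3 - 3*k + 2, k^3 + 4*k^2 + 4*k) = k + 2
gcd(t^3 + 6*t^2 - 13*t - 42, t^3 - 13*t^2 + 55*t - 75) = t - 3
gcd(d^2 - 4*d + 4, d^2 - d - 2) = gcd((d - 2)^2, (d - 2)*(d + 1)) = d - 2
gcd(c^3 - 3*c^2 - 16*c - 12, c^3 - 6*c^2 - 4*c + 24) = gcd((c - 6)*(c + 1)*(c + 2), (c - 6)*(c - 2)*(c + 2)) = c^2 - 4*c - 12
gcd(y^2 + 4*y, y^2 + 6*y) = y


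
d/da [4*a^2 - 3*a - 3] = 8*a - 3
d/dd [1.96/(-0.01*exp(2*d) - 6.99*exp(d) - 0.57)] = (0.0392*exp(d) + 13.7004)*exp(d)/(0.01*exp(2*d) + 6.99*exp(d) + 0.57)^2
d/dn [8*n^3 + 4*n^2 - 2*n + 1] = 24*n^2 + 8*n - 2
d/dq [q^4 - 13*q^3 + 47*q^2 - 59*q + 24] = 4*q^3 - 39*q^2 + 94*q - 59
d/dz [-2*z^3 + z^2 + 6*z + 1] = -6*z^2 + 2*z + 6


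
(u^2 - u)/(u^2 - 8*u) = (u - 1)/(u - 8)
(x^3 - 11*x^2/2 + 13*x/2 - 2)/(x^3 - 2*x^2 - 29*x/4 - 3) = 2*(2*x^2 - 3*x + 1)/(4*x^2 + 8*x + 3)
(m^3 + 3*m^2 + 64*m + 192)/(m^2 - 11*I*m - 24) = (m^2 + m*(3 + 8*I) + 24*I)/(m - 3*I)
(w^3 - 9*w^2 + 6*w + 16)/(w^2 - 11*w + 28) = (w^3 - 9*w^2 + 6*w + 16)/(w^2 - 11*w + 28)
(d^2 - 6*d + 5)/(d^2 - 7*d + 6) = (d - 5)/(d - 6)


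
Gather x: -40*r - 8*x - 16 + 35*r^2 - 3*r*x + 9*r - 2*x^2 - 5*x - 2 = 35*r^2 - 31*r - 2*x^2 + x*(-3*r - 13) - 18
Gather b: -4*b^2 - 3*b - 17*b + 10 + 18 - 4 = -4*b^2 - 20*b + 24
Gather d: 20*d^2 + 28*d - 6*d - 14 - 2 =20*d^2 + 22*d - 16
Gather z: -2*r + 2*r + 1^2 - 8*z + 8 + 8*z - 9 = 0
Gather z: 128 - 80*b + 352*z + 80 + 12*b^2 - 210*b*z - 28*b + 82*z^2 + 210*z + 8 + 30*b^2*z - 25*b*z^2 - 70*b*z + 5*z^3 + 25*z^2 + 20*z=12*b^2 - 108*b + 5*z^3 + z^2*(107 - 25*b) + z*(30*b^2 - 280*b + 582) + 216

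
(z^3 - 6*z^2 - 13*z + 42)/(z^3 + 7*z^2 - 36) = (z - 7)/(z + 6)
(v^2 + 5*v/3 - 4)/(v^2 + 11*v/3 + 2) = (3*v - 4)/(3*v + 2)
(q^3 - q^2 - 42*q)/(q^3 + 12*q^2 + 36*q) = (q - 7)/(q + 6)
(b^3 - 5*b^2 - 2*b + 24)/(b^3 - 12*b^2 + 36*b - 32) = (b^3 - 5*b^2 - 2*b + 24)/(b^3 - 12*b^2 + 36*b - 32)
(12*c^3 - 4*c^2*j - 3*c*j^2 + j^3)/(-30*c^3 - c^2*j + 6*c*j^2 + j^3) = (-6*c^2 - c*j + j^2)/(15*c^2 + 8*c*j + j^2)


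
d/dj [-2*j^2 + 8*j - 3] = 8 - 4*j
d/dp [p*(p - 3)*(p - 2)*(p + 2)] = 4*p^3 - 9*p^2 - 8*p + 12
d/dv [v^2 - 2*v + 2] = 2*v - 2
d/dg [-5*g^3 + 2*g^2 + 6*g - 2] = -15*g^2 + 4*g + 6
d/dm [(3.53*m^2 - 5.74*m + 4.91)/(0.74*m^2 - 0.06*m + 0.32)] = (4.0358*m^2 - 5.0076*m - 1.5422)/(0.5476*m^4 - 0.0888*m^3 + 0.4772*m^2 - 0.0384*m + 0.1024)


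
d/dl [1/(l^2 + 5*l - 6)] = (-2*l - 5)/(l^2 + 5*l - 6)^2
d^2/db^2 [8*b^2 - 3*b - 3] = 16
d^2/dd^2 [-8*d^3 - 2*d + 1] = -48*d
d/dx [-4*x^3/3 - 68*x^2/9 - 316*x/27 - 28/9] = -4*x^2 - 136*x/9 - 316/27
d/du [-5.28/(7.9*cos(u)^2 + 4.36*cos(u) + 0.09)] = -(83.424*cos(u) + 23.0208)*sin(u)/(7.9*cos(u)^2 + 4.36*cos(u) + 0.09)^2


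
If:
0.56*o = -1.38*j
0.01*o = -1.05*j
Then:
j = 0.00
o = 0.00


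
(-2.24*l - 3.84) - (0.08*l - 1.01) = -2.32*l - 2.83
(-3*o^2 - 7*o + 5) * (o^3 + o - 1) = -3*o^5 - 7*o^4 + 2*o^3 - 4*o^2 + 12*o - 5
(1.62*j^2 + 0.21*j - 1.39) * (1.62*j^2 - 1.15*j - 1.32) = 2.6244*j^4 - 1.5228*j^3 - 4.6317*j^2 + 1.3213*j + 1.8348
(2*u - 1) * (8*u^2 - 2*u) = 16*u^3 - 12*u^2 + 2*u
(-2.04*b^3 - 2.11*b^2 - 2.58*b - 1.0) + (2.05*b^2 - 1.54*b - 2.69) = -2.04*b^3 - 0.0600000000000001*b^2 - 4.12*b - 3.69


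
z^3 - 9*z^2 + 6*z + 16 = (z - 8)*(z - 2)*(z + 1)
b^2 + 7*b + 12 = (b + 3)*(b + 4)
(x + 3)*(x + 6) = x^2 + 9*x + 18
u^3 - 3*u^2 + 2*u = u*(u - 2)*(u - 1)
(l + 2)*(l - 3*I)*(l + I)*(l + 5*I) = l^4 + 2*l^3 + 3*I*l^3 + 13*l^2 + 6*I*l^2 + 26*l + 15*I*l + 30*I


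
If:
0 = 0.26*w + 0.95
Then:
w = -3.65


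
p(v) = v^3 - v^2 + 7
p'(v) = 3*v^2 - 2*v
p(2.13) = 12.13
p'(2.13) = 9.35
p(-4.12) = -79.91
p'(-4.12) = 59.16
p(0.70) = 6.85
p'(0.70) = 0.07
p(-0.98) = 5.10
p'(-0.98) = 4.84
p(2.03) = 11.24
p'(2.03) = 8.30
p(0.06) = 7.00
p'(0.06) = -0.11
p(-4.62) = -112.96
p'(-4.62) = 73.27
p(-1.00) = 5.00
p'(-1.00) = 5.00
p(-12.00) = -1865.00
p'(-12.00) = 456.00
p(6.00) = 187.00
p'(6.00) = 96.00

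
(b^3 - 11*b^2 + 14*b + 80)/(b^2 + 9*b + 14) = (b^2 - 13*b + 40)/(b + 7)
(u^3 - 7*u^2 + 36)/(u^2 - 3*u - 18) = (u^2 - u - 6)/(u + 3)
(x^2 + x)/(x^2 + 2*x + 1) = x/(x + 1)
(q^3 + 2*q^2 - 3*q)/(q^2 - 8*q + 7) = q*(q + 3)/(q - 7)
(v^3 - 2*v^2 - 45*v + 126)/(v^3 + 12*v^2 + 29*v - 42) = (v^2 - 9*v + 18)/(v^2 + 5*v - 6)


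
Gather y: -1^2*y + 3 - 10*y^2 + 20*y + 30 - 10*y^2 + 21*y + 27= -20*y^2 + 40*y + 60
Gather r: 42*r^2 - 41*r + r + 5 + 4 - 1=42*r^2 - 40*r + 8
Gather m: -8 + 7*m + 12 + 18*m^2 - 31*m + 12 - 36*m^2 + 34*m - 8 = -18*m^2 + 10*m + 8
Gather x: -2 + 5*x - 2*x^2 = -2*x^2 + 5*x - 2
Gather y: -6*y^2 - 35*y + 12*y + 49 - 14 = -6*y^2 - 23*y + 35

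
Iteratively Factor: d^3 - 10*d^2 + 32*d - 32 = (d - 4)*(d^2 - 6*d + 8) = (d - 4)*(d - 2)*(d - 4)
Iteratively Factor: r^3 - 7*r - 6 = (r + 1)*(r^2 - r - 6) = (r - 3)*(r + 1)*(r + 2)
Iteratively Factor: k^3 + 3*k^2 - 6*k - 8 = (k - 2)*(k^2 + 5*k + 4) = (k - 2)*(k + 1)*(k + 4)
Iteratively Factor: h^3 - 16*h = (h)*(h^2 - 16) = h*(h + 4)*(h - 4)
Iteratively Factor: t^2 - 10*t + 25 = (t - 5)*(t - 5)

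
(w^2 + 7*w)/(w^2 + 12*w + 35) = w/(w + 5)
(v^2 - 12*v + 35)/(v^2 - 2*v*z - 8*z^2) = (-v^2 + 12*v - 35)/(-v^2 + 2*v*z + 8*z^2)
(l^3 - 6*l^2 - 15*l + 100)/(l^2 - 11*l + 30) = (l^2 - l - 20)/(l - 6)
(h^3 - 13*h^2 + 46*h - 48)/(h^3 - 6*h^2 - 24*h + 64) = (h - 3)/(h + 4)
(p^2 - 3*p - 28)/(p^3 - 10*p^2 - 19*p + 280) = (p + 4)/(p^2 - 3*p - 40)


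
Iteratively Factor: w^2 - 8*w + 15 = (w - 3)*(w - 5)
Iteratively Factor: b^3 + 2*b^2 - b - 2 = (b + 1)*(b^2 + b - 2) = (b + 1)*(b + 2)*(b - 1)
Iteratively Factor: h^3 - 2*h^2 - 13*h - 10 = (h + 1)*(h^2 - 3*h - 10) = (h - 5)*(h + 1)*(h + 2)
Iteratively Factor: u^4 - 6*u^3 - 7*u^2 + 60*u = (u + 3)*(u^3 - 9*u^2 + 20*u) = u*(u + 3)*(u^2 - 9*u + 20) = u*(u - 4)*(u + 3)*(u - 5)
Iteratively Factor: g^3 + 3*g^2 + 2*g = (g + 1)*(g^2 + 2*g) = g*(g + 1)*(g + 2)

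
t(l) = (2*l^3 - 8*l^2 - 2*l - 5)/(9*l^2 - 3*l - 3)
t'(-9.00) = 0.22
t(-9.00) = -2.78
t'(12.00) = 0.23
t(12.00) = 1.81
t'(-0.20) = -8.53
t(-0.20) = 2.42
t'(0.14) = 1.02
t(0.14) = 1.67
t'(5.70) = 0.25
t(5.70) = 0.35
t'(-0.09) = -3.00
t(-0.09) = 1.84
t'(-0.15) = -5.28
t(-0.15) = 2.08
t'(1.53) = 1.73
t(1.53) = -1.46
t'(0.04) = -0.36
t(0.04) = 1.64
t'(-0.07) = -2.46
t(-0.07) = 1.78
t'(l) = (3 - 18*l)*(2*l^3 - 8*l^2 - 2*l - 5)/(9*l^2 - 3*l - 3)^2 + (6*l^2 - 16*l - 2)/(9*l^2 - 3*l - 3) = (6*l^4 - 4*l^3 + 8*l^2 + 46*l - 3)/(3*(9*l^4 - 6*l^3 - 5*l^2 + 2*l + 1))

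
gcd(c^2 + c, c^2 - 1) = c + 1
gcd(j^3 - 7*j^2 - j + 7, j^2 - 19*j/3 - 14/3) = j - 7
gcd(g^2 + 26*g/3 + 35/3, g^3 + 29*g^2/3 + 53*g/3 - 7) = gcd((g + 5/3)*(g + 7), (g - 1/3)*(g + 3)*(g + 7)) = g + 7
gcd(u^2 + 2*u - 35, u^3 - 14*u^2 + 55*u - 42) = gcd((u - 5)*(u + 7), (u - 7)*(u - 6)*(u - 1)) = 1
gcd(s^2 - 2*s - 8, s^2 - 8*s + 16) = s - 4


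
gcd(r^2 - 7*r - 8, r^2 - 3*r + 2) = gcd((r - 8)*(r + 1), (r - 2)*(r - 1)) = 1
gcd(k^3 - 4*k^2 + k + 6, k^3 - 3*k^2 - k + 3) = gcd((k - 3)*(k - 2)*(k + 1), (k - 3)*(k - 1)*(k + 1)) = k^2 - 2*k - 3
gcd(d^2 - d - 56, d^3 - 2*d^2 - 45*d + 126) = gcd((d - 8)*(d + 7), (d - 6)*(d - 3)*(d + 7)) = d + 7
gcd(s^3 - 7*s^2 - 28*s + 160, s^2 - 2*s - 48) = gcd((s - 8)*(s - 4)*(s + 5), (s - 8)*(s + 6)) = s - 8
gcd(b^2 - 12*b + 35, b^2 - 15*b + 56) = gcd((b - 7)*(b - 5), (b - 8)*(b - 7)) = b - 7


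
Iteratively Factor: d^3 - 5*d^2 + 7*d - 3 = (d - 1)*(d^2 - 4*d + 3) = (d - 1)^2*(d - 3)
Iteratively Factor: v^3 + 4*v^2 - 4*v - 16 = (v - 2)*(v^2 + 6*v + 8) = (v - 2)*(v + 2)*(v + 4)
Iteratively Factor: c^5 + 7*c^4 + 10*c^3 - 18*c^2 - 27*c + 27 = (c + 3)*(c^4 + 4*c^3 - 2*c^2 - 12*c + 9) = (c - 1)*(c + 3)*(c^3 + 5*c^2 + 3*c - 9) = (c - 1)^2*(c + 3)*(c^2 + 6*c + 9) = (c - 1)^2*(c + 3)^2*(c + 3)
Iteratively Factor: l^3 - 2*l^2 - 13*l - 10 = (l - 5)*(l^2 + 3*l + 2) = (l - 5)*(l + 2)*(l + 1)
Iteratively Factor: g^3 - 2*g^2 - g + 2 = (g - 1)*(g^2 - g - 2) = (g - 2)*(g - 1)*(g + 1)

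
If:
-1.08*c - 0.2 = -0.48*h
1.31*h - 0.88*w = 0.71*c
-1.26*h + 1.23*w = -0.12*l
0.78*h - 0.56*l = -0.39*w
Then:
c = -0.41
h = -0.50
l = -0.99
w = -0.42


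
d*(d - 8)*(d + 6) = d^3 - 2*d^2 - 48*d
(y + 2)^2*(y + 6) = y^3 + 10*y^2 + 28*y + 24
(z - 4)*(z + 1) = z^2 - 3*z - 4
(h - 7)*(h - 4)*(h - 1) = h^3 - 12*h^2 + 39*h - 28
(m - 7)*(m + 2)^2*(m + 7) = m^4 + 4*m^3 - 45*m^2 - 196*m - 196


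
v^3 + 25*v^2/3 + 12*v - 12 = (v - 2/3)*(v + 3)*(v + 6)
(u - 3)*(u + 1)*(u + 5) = u^3 + 3*u^2 - 13*u - 15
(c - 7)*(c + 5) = c^2 - 2*c - 35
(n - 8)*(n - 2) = n^2 - 10*n + 16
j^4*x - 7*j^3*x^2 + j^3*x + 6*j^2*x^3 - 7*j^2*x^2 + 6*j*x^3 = j*(j - 6*x)*(j - x)*(j*x + x)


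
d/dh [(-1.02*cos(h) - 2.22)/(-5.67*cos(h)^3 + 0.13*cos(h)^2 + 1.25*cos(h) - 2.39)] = (11.5668*cos(h)^3 + 37.6296*cos(h)^2 - 0.5772*cos(h) - 5.2128)*sin(h)/(32.1489*cos(h)^6 - 1.4742*cos(h)^5 - 14.1581*cos(h)^4 + 27.4276*cos(h)^3 + 0.9411*cos(h)^2 - 5.975*cos(h) + 5.7121)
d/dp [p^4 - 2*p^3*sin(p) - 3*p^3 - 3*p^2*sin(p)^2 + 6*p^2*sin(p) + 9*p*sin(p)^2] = -2*p^3*cos(p) + 4*p^3 - 3*p^2*sin(2*p) + 6*sqrt(2)*p^2*cos(p + pi/4) - 9*p^2 + 12*p*sin(p) + 9*p*sin(2*p) + 3*p*cos(2*p) - 3*p - 9*cos(2*p)/2 + 9/2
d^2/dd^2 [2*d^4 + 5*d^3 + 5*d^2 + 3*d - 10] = 24*d^2 + 30*d + 10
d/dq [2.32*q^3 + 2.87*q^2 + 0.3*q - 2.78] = 6.96*q^2 + 5.74*q + 0.3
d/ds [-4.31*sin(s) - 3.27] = -4.31*cos(s)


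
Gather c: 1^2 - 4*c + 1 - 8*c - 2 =-12*c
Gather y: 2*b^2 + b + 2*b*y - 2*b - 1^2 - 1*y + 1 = 2*b^2 - b + y*(2*b - 1)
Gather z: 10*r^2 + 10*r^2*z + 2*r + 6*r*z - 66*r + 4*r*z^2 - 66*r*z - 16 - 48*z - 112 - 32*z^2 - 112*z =10*r^2 - 64*r + z^2*(4*r - 32) + z*(10*r^2 - 60*r - 160) - 128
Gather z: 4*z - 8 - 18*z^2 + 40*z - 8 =-18*z^2 + 44*z - 16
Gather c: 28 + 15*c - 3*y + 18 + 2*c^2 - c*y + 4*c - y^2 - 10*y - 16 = 2*c^2 + c*(19 - y) - y^2 - 13*y + 30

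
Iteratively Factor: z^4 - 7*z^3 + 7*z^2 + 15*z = (z - 5)*(z^3 - 2*z^2 - 3*z) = z*(z - 5)*(z^2 - 2*z - 3) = z*(z - 5)*(z + 1)*(z - 3)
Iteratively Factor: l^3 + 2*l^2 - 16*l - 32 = (l - 4)*(l^2 + 6*l + 8) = (l - 4)*(l + 4)*(l + 2)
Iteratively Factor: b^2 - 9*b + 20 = (b - 4)*(b - 5)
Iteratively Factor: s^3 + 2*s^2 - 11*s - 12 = (s + 1)*(s^2 + s - 12) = (s - 3)*(s + 1)*(s + 4)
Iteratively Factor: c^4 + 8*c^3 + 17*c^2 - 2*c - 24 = (c + 2)*(c^3 + 6*c^2 + 5*c - 12) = (c + 2)*(c + 3)*(c^2 + 3*c - 4) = (c + 2)*(c + 3)*(c + 4)*(c - 1)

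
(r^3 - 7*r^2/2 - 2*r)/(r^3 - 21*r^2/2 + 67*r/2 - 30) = r*(2*r + 1)/(2*r^2 - 13*r + 15)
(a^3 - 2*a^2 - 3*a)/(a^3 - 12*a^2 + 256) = a*(a^2 - 2*a - 3)/(a^3 - 12*a^2 + 256)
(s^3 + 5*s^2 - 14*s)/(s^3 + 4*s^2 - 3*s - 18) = s*(s + 7)/(s^2 + 6*s + 9)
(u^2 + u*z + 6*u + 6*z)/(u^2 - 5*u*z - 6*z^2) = (-u - 6)/(-u + 6*z)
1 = 1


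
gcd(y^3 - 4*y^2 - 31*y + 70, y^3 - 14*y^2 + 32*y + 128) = 1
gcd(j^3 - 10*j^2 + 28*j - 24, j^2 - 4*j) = 1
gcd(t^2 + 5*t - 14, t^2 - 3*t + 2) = t - 2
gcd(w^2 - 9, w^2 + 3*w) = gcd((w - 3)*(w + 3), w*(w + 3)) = w + 3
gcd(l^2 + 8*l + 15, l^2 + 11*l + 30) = l + 5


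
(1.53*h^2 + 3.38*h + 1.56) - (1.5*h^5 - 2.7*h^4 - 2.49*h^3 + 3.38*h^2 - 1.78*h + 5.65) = -1.5*h^5 + 2.7*h^4 + 2.49*h^3 - 1.85*h^2 + 5.16*h - 4.09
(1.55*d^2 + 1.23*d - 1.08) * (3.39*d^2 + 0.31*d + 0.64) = 5.2545*d^4 + 4.6502*d^3 - 2.2879*d^2 + 0.4524*d - 0.6912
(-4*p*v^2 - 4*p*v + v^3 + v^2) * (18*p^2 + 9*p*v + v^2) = -72*p^3*v^2 - 72*p^3*v - 18*p^2*v^3 - 18*p^2*v^2 + 5*p*v^4 + 5*p*v^3 + v^5 + v^4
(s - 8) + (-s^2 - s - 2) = -s^2 - 10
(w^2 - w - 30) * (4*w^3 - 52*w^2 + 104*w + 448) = 4*w^5 - 56*w^4 + 36*w^3 + 1904*w^2 - 3568*w - 13440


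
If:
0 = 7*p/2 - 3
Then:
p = 6/7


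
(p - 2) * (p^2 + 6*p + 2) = p^3 + 4*p^2 - 10*p - 4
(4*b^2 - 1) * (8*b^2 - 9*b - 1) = 32*b^4 - 36*b^3 - 12*b^2 + 9*b + 1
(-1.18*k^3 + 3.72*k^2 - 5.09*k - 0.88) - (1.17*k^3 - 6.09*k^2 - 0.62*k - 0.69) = -2.35*k^3 + 9.81*k^2 - 4.47*k - 0.19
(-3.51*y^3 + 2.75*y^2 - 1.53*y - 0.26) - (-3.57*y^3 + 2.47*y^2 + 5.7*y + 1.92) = 0.0600000000000001*y^3 + 0.28*y^2 - 7.23*y - 2.18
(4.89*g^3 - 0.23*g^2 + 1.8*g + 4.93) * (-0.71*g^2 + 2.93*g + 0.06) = -3.4719*g^5 + 14.491*g^4 - 1.6585*g^3 + 1.7599*g^2 + 14.5529*g + 0.2958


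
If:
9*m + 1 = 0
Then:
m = -1/9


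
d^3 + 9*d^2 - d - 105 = (d - 3)*(d + 5)*(d + 7)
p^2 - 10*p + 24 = (p - 6)*(p - 4)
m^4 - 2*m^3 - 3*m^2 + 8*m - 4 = (m - 2)*(m - 1)^2*(m + 2)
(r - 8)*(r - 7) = r^2 - 15*r + 56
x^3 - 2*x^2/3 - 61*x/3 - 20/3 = (x - 5)*(x + 1/3)*(x + 4)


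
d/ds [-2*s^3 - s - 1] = -6*s^2 - 1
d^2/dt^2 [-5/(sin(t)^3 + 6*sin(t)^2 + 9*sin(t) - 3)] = 15*(3*sin(t)^6 + 22*sin(t)^5 + 50*sin(t)^4 + 31*sin(t)^3 - 39*sin(t)^2 - 105*sin(t) - 66)/(sin(t)^3 + 6*sin(t)^2 + 9*sin(t) - 3)^3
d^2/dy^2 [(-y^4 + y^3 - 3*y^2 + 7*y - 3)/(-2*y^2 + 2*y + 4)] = (y^6 - 3*y^5 - 3*y^4 + 9*y^3 + 45*y^2 - 63*y + 35)/(y^6 - 3*y^5 - 3*y^4 + 11*y^3 + 6*y^2 - 12*y - 8)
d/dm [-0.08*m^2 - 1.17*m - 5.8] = -0.16*m - 1.17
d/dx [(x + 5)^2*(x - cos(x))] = (x + 5)*(2*x + (x + 5)*(sin(x) + 1) - 2*cos(x))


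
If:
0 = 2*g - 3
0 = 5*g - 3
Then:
No Solution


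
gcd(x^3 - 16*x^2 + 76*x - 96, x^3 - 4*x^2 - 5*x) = 1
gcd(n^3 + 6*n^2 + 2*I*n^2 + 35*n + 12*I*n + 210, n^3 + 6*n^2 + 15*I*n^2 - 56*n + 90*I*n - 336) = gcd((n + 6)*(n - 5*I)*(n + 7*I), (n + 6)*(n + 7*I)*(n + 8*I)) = n^2 + n*(6 + 7*I) + 42*I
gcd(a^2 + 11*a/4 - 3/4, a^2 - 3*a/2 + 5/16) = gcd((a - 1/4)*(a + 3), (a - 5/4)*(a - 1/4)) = a - 1/4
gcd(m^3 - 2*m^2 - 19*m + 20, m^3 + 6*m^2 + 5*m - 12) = m^2 + 3*m - 4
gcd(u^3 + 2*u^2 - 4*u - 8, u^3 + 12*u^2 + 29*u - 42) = 1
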